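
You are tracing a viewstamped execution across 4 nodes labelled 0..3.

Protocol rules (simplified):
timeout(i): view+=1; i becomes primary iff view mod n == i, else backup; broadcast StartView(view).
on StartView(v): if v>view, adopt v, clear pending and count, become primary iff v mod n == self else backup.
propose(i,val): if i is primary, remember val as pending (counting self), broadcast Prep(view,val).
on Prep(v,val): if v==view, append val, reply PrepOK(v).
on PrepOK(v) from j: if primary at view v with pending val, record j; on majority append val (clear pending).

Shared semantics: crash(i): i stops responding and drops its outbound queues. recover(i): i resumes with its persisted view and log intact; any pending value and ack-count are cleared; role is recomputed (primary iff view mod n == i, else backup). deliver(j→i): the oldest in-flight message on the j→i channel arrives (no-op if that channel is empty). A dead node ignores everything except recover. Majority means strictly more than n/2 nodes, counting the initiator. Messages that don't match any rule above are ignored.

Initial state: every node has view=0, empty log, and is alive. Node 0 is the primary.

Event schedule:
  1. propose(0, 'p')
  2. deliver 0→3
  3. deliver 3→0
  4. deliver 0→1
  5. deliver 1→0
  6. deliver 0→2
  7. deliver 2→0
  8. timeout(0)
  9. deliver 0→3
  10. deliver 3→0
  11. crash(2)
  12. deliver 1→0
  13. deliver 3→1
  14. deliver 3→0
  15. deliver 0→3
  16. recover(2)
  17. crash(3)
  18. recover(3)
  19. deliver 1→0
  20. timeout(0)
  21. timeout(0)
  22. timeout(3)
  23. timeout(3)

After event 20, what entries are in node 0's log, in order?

e1 propose(0,'p'): ·
e2 deliver 0→3: 3[back,v=0,p]
e3 deliver 3→0: ·
e4 deliver 0→1: 1[back,v=0,p]
e5 deliver 1→0: 0[prim,v=0,p]
e6 deliver 0→2: 2[back,v=0,p]
e7 deliver 2→0: ·
e8 timeout(0): 0[back,v=1,p]
e9 deliver 0→3: 3[back,v=1,p]
e10 deliver 3→0: ·
e11 crash(2): 2[✗back,v=0,p]
e12 deliver 1→0: ·
e13 deliver 3→1: ·
e14 deliver 3→0: ·
e15 deliver 0→3: ·
e16 recover(2): 2[back,v=0,p]
e17 crash(3): 3[✗back,v=1,p]
e18 recover(3): 3[back,v=1,p]
e19 deliver 1→0: ·
e20 timeout(0): 0[back,v=2,p]

p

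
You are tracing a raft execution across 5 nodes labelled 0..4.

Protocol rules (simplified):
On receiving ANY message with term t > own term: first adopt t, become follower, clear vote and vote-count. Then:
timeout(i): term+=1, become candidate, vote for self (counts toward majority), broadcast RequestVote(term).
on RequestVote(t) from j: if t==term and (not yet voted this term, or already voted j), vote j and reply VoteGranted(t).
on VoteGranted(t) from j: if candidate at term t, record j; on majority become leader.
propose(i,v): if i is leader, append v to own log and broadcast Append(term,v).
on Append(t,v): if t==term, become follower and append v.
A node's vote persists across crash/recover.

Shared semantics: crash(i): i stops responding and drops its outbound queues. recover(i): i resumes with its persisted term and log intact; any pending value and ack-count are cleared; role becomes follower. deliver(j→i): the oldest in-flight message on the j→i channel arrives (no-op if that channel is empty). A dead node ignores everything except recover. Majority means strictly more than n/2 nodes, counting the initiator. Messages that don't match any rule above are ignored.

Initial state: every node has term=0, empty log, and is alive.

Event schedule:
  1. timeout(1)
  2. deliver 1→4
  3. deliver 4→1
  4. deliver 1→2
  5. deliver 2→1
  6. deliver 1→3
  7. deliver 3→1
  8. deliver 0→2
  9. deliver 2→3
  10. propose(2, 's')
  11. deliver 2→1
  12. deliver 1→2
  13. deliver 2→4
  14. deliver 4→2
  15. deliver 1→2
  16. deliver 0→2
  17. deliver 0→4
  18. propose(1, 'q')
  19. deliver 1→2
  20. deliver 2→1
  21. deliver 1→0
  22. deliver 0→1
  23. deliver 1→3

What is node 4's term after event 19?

1

after 1 — timeout(1): n1:cand/t1/[-]
after 2 — deliver 1→4: n4:foll/t1/[-]
after 3 — deliver 4→1: ·
after 4 — deliver 1→2: n2:foll/t1/[-]
after 5 — deliver 2→1: n1:lead/t1/[-]
after 6 — deliver 1→3: n3:foll/t1/[-]
after 7 — deliver 3→1: ·
after 8 — deliver 0→2: ·
after 9 — deliver 2→3: ·
after 10 — propose(2,'s'): ·
after 11 — deliver 2→1: ·
after 12 — deliver 1→2: ·
after 13 — deliver 2→4: ·
after 14 — deliver 4→2: ·
after 15 — deliver 1→2: ·
after 16 — deliver 0→2: ·
after 17 — deliver 0→4: ·
after 18 — propose(1,'q'): n1:lead/t1/[q]
after 19 — deliver 1→2: n2:foll/t1/[q]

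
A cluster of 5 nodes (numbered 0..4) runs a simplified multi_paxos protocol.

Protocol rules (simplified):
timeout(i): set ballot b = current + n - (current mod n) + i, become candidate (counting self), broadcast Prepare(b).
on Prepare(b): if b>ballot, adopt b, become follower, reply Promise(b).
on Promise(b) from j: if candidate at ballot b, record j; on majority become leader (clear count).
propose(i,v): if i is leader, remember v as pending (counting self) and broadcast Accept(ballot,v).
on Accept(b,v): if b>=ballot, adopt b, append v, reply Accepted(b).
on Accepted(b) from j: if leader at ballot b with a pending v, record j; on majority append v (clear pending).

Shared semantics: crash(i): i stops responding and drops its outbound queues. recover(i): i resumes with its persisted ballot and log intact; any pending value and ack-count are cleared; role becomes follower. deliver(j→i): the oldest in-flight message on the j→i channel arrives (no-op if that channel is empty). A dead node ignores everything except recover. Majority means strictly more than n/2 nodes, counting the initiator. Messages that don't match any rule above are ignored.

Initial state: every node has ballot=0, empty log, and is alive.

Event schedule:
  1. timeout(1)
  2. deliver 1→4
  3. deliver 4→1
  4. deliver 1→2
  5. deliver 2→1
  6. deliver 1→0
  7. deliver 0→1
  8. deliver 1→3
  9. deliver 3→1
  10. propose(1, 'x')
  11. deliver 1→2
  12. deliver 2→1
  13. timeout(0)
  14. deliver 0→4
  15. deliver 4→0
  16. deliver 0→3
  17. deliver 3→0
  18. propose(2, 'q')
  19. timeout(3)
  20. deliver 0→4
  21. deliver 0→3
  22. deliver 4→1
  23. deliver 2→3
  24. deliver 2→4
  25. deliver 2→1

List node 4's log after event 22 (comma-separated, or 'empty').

1. timeout(1):  <1:cand b6 ->
2. deliver 1→4:  <4:foll b6 ->
3. deliver 4→1:  nop
4. deliver 1→2:  <2:foll b6 ->
5. deliver 2→1:  <1:lead b6 ->
6. deliver 1→0:  <0:foll b6 ->
7. deliver 0→1:  nop
8. deliver 1→3:  <3:foll b6 ->
9. deliver 3→1:  nop
10. propose(1,'x'):  nop
11. deliver 1→2:  <2:foll b6 x>
12. deliver 2→1:  nop
13. timeout(0):  <0:cand b10 ->
14. deliver 0→4:  <4:foll b10 ->
15. deliver 4→0:  nop
16. deliver 0→3:  <3:foll b10 ->
17. deliver 3→0:  <0:lead b10 ->
18. propose(2,'q'):  nop
19. timeout(3):  <3:cand b18 ->
20. deliver 0→4:  nop
21. deliver 0→3:  nop
22. deliver 4→1:  nop

empty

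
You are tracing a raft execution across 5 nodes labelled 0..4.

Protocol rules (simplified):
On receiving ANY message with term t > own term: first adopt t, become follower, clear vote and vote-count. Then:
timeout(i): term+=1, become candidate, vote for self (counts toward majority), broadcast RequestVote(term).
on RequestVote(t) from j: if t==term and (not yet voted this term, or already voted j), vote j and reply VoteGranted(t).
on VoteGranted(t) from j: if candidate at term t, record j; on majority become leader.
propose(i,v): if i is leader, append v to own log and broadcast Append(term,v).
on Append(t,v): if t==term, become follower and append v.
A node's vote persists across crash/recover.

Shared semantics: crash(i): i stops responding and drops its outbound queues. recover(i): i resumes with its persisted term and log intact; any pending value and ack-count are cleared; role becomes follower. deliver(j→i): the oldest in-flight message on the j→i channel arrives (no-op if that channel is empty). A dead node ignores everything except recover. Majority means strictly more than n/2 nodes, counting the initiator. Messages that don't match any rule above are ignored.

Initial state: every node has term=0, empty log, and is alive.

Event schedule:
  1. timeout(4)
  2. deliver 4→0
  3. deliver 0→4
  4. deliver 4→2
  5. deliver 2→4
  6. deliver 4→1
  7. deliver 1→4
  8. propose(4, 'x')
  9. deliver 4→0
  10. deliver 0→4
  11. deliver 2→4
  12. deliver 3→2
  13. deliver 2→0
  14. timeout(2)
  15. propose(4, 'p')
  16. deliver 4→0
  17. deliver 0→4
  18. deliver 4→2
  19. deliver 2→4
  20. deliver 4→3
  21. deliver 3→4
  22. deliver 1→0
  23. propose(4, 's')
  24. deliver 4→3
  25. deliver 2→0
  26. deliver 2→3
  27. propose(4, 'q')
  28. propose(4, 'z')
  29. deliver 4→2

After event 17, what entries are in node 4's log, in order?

e1 timeout(4): 4[cand,t=1,-]
e2 deliver 4→0: 0[foll,t=1,-]
e3 deliver 0→4: ·
e4 deliver 4→2: 2[foll,t=1,-]
e5 deliver 2→4: 4[lead,t=1,-]
e6 deliver 4→1: 1[foll,t=1,-]
e7 deliver 1→4: ·
e8 propose(4,'x'): 4[lead,t=1,x]
e9 deliver 4→0: 0[foll,t=1,x]
e10 deliver 0→4: ·
e11 deliver 2→4: ·
e12 deliver 3→2: ·
e13 deliver 2→0: ·
e14 timeout(2): 2[cand,t=2,-]
e15 propose(4,'p'): 4[lead,t=1,x,p]
e16 deliver 4→0: 0[foll,t=1,x,p]
e17 deliver 0→4: ·

x,p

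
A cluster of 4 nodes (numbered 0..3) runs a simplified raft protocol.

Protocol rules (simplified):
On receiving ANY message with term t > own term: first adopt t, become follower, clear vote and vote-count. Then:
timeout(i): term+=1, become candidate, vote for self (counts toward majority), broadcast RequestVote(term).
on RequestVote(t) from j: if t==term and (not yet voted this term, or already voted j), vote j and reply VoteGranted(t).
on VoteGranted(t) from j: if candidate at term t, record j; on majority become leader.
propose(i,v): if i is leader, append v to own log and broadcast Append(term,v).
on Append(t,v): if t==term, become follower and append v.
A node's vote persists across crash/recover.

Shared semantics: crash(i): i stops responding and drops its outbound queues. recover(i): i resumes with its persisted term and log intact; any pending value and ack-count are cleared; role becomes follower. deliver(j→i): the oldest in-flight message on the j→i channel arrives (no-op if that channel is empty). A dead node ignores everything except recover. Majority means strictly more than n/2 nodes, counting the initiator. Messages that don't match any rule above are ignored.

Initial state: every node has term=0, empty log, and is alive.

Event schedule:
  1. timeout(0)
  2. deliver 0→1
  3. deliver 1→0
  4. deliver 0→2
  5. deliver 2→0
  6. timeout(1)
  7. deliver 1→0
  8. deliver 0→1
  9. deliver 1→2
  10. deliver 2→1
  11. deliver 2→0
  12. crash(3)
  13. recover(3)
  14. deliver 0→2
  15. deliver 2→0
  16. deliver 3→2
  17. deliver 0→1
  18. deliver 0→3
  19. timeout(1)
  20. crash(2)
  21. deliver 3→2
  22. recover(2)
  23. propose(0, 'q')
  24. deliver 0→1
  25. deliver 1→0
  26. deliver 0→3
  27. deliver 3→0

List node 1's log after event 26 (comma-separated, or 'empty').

empty

e1 timeout(0): 0[cand,t=1,-]
e2 deliver 0→1: 1[foll,t=1,-]
e3 deliver 1→0: ·
e4 deliver 0→2: 2[foll,t=1,-]
e5 deliver 2→0: 0[lead,t=1,-]
e6 timeout(1): 1[cand,t=2,-]
e7 deliver 1→0: 0[foll,t=2,-]
e8 deliver 0→1: ·
e9 deliver 1→2: 2[foll,t=2,-]
e10 deliver 2→1: 1[lead,t=2,-]
e11 deliver 2→0: ·
e12 crash(3): 3[✗foll,t=0,-]
e13 recover(3): 3[foll,t=0,-]
e14 deliver 0→2: ·
e15 deliver 2→0: ·
e16 deliver 3→2: ·
e17 deliver 0→1: ·
e18 deliver 0→3: 3[foll,t=1,-]
e19 timeout(1): 1[cand,t=3,-]
e20 crash(2): 2[✗foll,t=2,-]
e21 deliver 3→2: ·
e22 recover(2): 2[foll,t=2,-]
e23 propose(0,'q'): ·
e24 deliver 0→1: ·
e25 deliver 1→0: 0[foll,t=3,-]
e26 deliver 0→3: ·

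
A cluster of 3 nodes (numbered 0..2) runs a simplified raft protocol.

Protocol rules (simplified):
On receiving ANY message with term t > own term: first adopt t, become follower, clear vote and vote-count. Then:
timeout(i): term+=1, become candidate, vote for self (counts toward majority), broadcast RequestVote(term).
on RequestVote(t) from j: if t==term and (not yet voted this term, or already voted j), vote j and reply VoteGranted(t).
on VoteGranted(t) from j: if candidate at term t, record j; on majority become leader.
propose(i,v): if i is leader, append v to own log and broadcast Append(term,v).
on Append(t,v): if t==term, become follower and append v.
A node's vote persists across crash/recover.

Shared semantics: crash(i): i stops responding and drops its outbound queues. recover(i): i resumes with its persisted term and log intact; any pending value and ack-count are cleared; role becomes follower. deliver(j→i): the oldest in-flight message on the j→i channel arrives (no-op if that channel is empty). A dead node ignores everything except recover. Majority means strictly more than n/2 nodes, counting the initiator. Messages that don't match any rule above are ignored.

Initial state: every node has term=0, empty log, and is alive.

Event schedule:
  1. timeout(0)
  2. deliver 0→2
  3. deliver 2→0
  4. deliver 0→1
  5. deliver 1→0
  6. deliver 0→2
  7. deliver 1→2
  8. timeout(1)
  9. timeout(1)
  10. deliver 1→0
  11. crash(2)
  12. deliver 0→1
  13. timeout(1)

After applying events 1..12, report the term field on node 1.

e1 timeout(0): 0[cand,t=1,-]
e2 deliver 0→2: 2[foll,t=1,-]
e3 deliver 2→0: 0[lead,t=1,-]
e4 deliver 0→1: 1[foll,t=1,-]
e5 deliver 1→0: ·
e6 deliver 0→2: ·
e7 deliver 1→2: ·
e8 timeout(1): 1[cand,t=2,-]
e9 timeout(1): 1[cand,t=3,-]
e10 deliver 1→0: 0[foll,t=2,-]
e11 crash(2): 2[✗foll,t=1,-]
e12 deliver 0→1: ·

3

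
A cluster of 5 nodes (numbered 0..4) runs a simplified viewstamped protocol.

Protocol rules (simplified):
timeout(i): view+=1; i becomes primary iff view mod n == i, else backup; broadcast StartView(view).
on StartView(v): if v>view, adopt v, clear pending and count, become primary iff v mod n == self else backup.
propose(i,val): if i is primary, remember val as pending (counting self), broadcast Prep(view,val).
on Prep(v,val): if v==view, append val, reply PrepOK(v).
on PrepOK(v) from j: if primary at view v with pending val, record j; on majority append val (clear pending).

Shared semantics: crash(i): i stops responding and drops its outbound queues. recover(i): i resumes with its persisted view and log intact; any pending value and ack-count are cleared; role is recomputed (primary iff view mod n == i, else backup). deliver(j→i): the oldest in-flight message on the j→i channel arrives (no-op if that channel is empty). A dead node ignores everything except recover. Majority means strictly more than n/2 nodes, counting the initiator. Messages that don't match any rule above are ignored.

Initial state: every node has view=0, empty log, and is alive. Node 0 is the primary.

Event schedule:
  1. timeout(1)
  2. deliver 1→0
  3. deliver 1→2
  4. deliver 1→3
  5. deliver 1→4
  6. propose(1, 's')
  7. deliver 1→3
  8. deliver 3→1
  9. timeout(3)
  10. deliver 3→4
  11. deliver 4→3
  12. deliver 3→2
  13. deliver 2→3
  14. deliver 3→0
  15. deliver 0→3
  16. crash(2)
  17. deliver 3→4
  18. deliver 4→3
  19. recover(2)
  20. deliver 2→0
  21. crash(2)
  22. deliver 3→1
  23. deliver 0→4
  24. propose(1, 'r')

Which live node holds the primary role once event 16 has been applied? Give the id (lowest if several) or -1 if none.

1

[1] timeout(1) → N1(prim v1 [-])
[2] deliver 1→0 → N0(back v1 [-])
[3] deliver 1→2 → N2(back v1 [-])
[4] deliver 1→3 → N3(back v1 [-])
[5] deliver 1→4 → N4(back v1 [-])
[6] propose(1,'s') → ∅
[7] deliver 1→3 → N3(back v1 [s])
[8] deliver 3→1 → ∅
[9] timeout(3) → N3(back v2 [s])
[10] deliver 3→4 → N4(back v2 [-])
[11] deliver 4→3 → ∅
[12] deliver 3→2 → N2(prim v2 [-])
[13] deliver 2→3 → ∅
[14] deliver 3→0 → N0(back v2 [-])
[15] deliver 0→3 → ∅
[16] crash(2) → N2(✗prim v2 [-])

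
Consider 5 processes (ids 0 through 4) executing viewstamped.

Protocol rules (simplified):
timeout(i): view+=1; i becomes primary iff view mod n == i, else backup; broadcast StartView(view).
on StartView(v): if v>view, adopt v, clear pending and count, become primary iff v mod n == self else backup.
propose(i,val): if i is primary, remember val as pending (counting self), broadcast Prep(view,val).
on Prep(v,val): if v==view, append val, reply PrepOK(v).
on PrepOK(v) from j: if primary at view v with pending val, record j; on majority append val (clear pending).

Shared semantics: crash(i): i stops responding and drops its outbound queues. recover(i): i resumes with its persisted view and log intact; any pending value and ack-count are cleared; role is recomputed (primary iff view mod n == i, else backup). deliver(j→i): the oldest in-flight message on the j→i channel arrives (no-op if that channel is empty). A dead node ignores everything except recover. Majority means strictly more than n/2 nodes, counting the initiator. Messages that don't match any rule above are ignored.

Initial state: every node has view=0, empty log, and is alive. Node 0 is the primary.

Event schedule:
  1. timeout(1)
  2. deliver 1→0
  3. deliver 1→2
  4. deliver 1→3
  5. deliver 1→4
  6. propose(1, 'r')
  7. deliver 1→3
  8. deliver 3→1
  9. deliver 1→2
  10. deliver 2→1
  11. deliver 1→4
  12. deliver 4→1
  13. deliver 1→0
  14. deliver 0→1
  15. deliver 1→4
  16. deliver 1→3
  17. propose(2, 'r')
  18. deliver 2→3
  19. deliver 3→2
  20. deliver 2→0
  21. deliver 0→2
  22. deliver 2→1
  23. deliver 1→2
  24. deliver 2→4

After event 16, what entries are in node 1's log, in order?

after 1 — timeout(1): n1:prim/v1/[-]
after 2 — deliver 1→0: n0:back/v1/[-]
after 3 — deliver 1→2: n2:back/v1/[-]
after 4 — deliver 1→3: n3:back/v1/[-]
after 5 — deliver 1→4: n4:back/v1/[-]
after 6 — propose(1,'r'): ·
after 7 — deliver 1→3: n3:back/v1/[r]
after 8 — deliver 3→1: ·
after 9 — deliver 1→2: n2:back/v1/[r]
after 10 — deliver 2→1: n1:prim/v1/[r]
after 11 — deliver 1→4: n4:back/v1/[r]
after 12 — deliver 4→1: ·
after 13 — deliver 1→0: n0:back/v1/[r]
after 14 — deliver 0→1: ·
after 15 — deliver 1→4: ·
after 16 — deliver 1→3: ·

r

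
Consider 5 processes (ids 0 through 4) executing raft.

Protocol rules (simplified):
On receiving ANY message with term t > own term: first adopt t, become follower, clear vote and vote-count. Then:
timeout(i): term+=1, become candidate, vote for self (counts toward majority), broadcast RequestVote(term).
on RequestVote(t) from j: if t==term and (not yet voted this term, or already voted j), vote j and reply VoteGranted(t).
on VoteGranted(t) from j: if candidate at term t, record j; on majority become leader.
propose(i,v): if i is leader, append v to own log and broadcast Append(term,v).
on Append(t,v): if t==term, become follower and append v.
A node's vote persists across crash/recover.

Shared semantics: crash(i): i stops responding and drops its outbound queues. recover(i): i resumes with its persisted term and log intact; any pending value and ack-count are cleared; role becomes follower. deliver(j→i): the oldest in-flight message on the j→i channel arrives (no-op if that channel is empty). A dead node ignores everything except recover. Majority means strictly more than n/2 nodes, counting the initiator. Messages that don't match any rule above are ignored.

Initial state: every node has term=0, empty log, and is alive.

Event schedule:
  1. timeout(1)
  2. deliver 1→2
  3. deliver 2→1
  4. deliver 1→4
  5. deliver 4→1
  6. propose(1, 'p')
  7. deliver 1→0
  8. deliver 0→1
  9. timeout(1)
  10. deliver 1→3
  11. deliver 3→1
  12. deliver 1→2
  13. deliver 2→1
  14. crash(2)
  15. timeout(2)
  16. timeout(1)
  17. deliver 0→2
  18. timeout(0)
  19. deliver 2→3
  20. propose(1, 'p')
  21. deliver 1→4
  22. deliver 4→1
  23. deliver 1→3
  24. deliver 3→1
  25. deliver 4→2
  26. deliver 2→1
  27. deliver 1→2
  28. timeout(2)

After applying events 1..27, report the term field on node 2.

1

step 1 timeout(1): 1={cand,t=1,log=-}
step 2 deliver 1→2: 2={foll,t=1,log=-}
step 3 deliver 2→1: —
step 4 deliver 1→4: 4={foll,t=1,log=-}
step 5 deliver 4→1: 1={lead,t=1,log=-}
step 6 propose(1,'p'): 1={lead,t=1,log=p}
step 7 deliver 1→0: 0={foll,t=1,log=-}
step 8 deliver 0→1: —
step 9 timeout(1): 1={cand,t=2,log=p}
step 10 deliver 1→3: 3={foll,t=1,log=-}
step 11 deliver 3→1: —
step 12 deliver 1→2: 2={foll,t=1,log=p}
step 13 deliver 2→1: —
step 14 crash(2): 2={✗foll,t=1,log=p}
step 15 timeout(2): —
step 16 timeout(1): 1={cand,t=3,log=p}
step 17 deliver 0→2: —
step 18 timeout(0): 0={cand,t=2,log=-}
step 19 deliver 2→3: —
step 20 propose(1,'p'): —
step 21 deliver 1→4: 4={foll,t=1,log=p}
step 22 deliver 4→1: —
step 23 deliver 1→3: 3={foll,t=1,log=p}
step 24 deliver 3→1: —
step 25 deliver 4→2: —
step 26 deliver 2→1: —
step 27 deliver 1→2: —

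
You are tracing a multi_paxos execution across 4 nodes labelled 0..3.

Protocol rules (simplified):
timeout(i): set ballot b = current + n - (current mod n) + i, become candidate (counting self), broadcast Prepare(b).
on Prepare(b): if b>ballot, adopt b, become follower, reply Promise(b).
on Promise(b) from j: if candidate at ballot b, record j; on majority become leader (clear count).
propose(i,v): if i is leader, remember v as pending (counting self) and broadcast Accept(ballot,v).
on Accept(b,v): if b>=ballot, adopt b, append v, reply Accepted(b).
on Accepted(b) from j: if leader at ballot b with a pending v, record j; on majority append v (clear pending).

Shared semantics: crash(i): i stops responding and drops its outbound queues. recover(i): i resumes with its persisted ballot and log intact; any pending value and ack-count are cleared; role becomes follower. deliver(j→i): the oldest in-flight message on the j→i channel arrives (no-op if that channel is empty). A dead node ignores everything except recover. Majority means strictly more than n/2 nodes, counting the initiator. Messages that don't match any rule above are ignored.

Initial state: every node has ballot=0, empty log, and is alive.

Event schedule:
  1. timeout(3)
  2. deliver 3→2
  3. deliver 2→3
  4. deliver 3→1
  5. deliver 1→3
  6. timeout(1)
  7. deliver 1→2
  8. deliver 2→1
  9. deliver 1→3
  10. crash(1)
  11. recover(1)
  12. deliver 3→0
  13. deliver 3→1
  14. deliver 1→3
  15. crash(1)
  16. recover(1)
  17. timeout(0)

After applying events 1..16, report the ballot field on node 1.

[1] timeout(3) → N3(cand b7 [-])
[2] deliver 3→2 → N2(foll b7 [-])
[3] deliver 2→3 → ∅
[4] deliver 3→1 → N1(foll b7 [-])
[5] deliver 1→3 → N3(lead b7 [-])
[6] timeout(1) → N1(cand b9 [-])
[7] deliver 1→2 → N2(foll b9 [-])
[8] deliver 2→1 → ∅
[9] deliver 1→3 → N3(foll b9 [-])
[10] crash(1) → N1(✗cand b9 [-])
[11] recover(1) → N1(foll b9 [-])
[12] deliver 3→0 → N0(foll b7 [-])
[13] deliver 3→1 → ∅
[14] deliver 1→3 → ∅
[15] crash(1) → N1(✗foll b9 [-])
[16] recover(1) → N1(foll b9 [-])

9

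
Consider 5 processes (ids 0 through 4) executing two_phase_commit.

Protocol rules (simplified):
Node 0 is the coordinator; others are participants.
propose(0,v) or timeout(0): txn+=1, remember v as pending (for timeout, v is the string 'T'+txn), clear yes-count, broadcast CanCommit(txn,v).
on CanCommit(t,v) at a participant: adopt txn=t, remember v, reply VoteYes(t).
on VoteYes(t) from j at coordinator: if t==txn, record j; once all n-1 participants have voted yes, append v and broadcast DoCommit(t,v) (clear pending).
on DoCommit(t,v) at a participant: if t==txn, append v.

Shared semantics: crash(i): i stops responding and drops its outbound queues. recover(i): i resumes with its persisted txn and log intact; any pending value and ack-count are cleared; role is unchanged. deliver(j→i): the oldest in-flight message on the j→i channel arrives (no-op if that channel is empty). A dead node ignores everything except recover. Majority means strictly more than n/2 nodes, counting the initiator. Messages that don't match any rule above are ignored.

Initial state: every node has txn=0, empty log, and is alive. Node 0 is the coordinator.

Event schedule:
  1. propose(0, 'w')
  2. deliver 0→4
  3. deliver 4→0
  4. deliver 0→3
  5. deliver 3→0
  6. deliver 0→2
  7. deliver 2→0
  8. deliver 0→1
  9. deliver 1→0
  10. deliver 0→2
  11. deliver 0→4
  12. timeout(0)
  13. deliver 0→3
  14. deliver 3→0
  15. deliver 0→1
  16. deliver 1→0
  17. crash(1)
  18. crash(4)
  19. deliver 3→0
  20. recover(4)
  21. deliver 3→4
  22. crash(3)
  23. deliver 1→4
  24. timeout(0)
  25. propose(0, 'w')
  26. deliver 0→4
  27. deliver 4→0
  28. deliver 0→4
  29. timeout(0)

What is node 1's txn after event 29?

1

1. propose(0,'w'):  <0:coor t1 ->
2. deliver 0→4:  <4:part t1 ->
3. deliver 4→0:  nop
4. deliver 0→3:  <3:part t1 ->
5. deliver 3→0:  nop
6. deliver 0→2:  <2:part t1 ->
7. deliver 2→0:  nop
8. deliver 0→1:  <1:part t1 ->
9. deliver 1→0:  <0:coor t1 w>
10. deliver 0→2:  <2:part t1 w>
11. deliver 0→4:  <4:part t1 w>
12. timeout(0):  <0:coor t2 w>
13. deliver 0→3:  <3:part t1 w>
14. deliver 3→0:  nop
15. deliver 0→1:  <1:part t1 w>
16. deliver 1→0:  nop
17. crash(1):  <1:✗part t1 w>
18. crash(4):  <4:✗part t1 w>
19. deliver 3→0:  nop
20. recover(4):  <4:part t1 w>
21. deliver 3→4:  nop
22. crash(3):  <3:✗part t1 w>
23. deliver 1→4:  nop
24. timeout(0):  <0:coor t3 w>
25. propose(0,'w'):  <0:coor t4 w>
26. deliver 0→4:  <4:part t2 w>
27. deliver 4→0:  nop
28. deliver 0→4:  <4:part t3 w>
29. timeout(0):  <0:coor t5 w>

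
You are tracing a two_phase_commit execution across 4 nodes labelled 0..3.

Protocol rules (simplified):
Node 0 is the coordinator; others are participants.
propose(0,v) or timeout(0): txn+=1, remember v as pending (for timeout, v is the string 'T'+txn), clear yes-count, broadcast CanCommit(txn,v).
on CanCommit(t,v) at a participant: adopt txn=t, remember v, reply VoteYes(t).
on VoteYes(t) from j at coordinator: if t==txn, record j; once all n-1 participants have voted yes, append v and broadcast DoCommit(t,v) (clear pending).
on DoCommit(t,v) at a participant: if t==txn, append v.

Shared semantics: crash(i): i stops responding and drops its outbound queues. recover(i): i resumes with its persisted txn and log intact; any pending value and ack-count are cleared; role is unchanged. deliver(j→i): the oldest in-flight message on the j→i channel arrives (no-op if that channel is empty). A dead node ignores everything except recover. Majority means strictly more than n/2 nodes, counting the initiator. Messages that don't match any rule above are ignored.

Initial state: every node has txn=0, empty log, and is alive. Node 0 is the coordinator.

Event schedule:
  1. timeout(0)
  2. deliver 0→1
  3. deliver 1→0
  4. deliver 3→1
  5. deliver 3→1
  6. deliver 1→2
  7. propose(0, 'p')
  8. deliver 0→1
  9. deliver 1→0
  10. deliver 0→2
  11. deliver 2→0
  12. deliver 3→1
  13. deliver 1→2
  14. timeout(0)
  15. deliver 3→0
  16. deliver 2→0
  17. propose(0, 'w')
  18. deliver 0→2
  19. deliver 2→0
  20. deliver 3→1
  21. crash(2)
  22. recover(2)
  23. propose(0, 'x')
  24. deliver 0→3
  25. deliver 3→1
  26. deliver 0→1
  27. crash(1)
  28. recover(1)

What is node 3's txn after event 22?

0

e1 timeout(0): 0[coor,t=1,-]
e2 deliver 0→1: 1[part,t=1,-]
e3 deliver 1→0: ·
e4 deliver 3→1: ·
e5 deliver 3→1: ·
e6 deliver 1→2: ·
e7 propose(0,'p'): 0[coor,t=2,-]
e8 deliver 0→1: 1[part,t=2,-]
e9 deliver 1→0: ·
e10 deliver 0→2: 2[part,t=1,-]
e11 deliver 2→0: ·
e12 deliver 3→1: ·
e13 deliver 1→2: ·
e14 timeout(0): 0[coor,t=3,-]
e15 deliver 3→0: ·
e16 deliver 2→0: ·
e17 propose(0,'w'): 0[coor,t=4,-]
e18 deliver 0→2: 2[part,t=2,-]
e19 deliver 2→0: ·
e20 deliver 3→1: ·
e21 crash(2): 2[✗part,t=2,-]
e22 recover(2): 2[part,t=2,-]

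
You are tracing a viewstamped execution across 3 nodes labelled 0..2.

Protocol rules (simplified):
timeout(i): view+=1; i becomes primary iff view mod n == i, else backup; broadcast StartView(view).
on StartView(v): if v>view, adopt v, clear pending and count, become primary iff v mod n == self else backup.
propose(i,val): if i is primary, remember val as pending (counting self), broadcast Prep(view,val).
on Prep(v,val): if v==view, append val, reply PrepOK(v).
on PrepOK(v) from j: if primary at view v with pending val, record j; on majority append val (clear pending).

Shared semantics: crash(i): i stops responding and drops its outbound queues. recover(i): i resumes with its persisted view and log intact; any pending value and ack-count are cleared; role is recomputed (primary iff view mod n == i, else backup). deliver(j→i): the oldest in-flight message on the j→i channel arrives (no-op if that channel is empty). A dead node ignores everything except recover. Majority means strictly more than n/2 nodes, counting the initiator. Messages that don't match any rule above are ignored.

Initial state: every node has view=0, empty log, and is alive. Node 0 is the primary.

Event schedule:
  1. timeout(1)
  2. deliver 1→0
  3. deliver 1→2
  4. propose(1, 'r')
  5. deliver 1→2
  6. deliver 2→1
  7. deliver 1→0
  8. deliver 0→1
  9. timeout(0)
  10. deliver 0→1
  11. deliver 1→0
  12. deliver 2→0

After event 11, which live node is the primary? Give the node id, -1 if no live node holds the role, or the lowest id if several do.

1. timeout(1):  <1:prim v1 ->
2. deliver 1→0:  <0:back v1 ->
3. deliver 1→2:  <2:back v1 ->
4. propose(1,'r'):  nop
5. deliver 1→2:  <2:back v1 r>
6. deliver 2→1:  <1:prim v1 r>
7. deliver 1→0:  <0:back v1 r>
8. deliver 0→1:  nop
9. timeout(0):  <0:back v2 r>
10. deliver 0→1:  <1:back v2 r>
11. deliver 1→0:  nop

-1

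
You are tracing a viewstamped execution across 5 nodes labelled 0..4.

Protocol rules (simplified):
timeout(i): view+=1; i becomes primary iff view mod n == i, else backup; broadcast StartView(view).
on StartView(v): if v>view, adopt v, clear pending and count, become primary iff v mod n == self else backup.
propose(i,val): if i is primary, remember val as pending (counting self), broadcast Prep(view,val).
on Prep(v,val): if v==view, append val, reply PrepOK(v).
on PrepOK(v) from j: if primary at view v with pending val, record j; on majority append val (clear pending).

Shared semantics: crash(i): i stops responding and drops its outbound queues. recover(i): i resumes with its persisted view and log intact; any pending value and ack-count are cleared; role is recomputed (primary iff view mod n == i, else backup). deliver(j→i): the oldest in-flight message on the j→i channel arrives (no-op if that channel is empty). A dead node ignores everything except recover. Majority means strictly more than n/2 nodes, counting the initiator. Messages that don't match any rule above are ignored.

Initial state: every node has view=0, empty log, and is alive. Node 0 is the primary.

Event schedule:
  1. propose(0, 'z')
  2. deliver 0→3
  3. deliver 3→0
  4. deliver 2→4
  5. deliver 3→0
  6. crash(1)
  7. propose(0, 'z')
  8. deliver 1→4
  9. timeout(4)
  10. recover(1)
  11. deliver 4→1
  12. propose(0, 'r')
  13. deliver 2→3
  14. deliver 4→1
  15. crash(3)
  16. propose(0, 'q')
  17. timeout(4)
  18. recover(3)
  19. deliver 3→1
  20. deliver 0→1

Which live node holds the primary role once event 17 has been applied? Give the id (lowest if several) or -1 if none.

after 1 — propose(0,'z'): ·
after 2 — deliver 0→3: n3:back/v0/[z]
after 3 — deliver 3→0: ·
after 4 — deliver 2→4: ·
after 5 — deliver 3→0: ·
after 6 — crash(1): n1:✗back/v0/[-]
after 7 — propose(0,'z'): ·
after 8 — deliver 1→4: ·
after 9 — timeout(4): n4:back/v1/[-]
after 10 — recover(1): n1:back/v0/[-]
after 11 — deliver 4→1: n1:prim/v1/[-]
after 12 — propose(0,'r'): ·
after 13 — deliver 2→3: ·
after 14 — deliver 4→1: ·
after 15 — crash(3): n3:✗back/v0/[z]
after 16 — propose(0,'q'): ·
after 17 — timeout(4): n4:back/v2/[-]

0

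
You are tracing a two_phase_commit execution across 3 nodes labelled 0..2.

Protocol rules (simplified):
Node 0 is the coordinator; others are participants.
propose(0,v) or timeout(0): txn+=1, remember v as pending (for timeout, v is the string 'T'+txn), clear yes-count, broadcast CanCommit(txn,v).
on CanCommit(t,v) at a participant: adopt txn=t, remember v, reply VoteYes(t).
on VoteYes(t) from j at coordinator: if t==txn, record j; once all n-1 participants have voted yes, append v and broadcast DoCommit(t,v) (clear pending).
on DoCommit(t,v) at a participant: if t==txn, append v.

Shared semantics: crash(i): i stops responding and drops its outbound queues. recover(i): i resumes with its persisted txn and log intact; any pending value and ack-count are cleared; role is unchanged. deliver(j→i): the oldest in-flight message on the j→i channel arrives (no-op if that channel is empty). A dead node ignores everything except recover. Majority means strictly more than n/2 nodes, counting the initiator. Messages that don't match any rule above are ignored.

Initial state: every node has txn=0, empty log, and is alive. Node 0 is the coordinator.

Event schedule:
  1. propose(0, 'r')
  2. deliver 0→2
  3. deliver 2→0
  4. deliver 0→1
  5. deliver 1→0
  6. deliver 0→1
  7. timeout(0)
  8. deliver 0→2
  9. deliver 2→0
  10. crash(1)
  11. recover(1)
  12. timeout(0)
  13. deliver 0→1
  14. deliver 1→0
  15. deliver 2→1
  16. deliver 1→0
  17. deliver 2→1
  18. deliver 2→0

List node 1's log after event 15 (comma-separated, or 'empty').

r

[1] propose(0,'r') → N0(coor t1 [-])
[2] deliver 0→2 → N2(part t1 [-])
[3] deliver 2→0 → ∅
[4] deliver 0→1 → N1(part t1 [-])
[5] deliver 1→0 → N0(coor t1 [r])
[6] deliver 0→1 → N1(part t1 [r])
[7] timeout(0) → N0(coor t2 [r])
[8] deliver 0→2 → N2(part t1 [r])
[9] deliver 2→0 → ∅
[10] crash(1) → N1(✗part t1 [r])
[11] recover(1) → N1(part t1 [r])
[12] timeout(0) → N0(coor t3 [r])
[13] deliver 0→1 → N1(part t2 [r])
[14] deliver 1→0 → ∅
[15] deliver 2→1 → ∅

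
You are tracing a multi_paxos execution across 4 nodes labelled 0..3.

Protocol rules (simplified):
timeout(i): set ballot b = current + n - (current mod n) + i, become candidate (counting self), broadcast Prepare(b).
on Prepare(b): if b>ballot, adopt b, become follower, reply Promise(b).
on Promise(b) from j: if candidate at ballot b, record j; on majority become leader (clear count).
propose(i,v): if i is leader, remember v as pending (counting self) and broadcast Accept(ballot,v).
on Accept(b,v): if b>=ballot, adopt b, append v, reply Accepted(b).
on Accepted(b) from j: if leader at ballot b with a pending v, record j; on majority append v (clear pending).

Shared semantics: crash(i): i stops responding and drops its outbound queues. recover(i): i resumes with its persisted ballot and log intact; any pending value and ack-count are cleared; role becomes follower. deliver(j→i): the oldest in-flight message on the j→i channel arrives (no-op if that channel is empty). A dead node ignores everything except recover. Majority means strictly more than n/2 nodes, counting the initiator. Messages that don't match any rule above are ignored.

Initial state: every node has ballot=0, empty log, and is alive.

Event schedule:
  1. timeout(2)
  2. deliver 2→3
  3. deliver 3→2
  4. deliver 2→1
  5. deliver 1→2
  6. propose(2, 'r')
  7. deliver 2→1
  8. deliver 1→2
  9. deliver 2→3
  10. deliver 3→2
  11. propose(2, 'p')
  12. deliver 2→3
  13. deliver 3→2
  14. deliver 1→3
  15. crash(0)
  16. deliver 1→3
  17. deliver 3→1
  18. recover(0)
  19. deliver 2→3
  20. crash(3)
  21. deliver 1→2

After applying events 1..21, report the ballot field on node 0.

0

e1 timeout(2): 2[cand,b=6,-]
e2 deliver 2→3: 3[foll,b=6,-]
e3 deliver 3→2: ·
e4 deliver 2→1: 1[foll,b=6,-]
e5 deliver 1→2: 2[lead,b=6,-]
e6 propose(2,'r'): ·
e7 deliver 2→1: 1[foll,b=6,r]
e8 deliver 1→2: ·
e9 deliver 2→3: 3[foll,b=6,r]
e10 deliver 3→2: 2[lead,b=6,r]
e11 propose(2,'p'): ·
e12 deliver 2→3: 3[foll,b=6,r,p]
e13 deliver 3→2: ·
e14 deliver 1→3: ·
e15 crash(0): 0[✗foll,b=0,-]
e16 deliver 1→3: ·
e17 deliver 3→1: ·
e18 recover(0): 0[foll,b=0,-]
e19 deliver 2→3: ·
e20 crash(3): 3[✗foll,b=6,r,p]
e21 deliver 1→2: ·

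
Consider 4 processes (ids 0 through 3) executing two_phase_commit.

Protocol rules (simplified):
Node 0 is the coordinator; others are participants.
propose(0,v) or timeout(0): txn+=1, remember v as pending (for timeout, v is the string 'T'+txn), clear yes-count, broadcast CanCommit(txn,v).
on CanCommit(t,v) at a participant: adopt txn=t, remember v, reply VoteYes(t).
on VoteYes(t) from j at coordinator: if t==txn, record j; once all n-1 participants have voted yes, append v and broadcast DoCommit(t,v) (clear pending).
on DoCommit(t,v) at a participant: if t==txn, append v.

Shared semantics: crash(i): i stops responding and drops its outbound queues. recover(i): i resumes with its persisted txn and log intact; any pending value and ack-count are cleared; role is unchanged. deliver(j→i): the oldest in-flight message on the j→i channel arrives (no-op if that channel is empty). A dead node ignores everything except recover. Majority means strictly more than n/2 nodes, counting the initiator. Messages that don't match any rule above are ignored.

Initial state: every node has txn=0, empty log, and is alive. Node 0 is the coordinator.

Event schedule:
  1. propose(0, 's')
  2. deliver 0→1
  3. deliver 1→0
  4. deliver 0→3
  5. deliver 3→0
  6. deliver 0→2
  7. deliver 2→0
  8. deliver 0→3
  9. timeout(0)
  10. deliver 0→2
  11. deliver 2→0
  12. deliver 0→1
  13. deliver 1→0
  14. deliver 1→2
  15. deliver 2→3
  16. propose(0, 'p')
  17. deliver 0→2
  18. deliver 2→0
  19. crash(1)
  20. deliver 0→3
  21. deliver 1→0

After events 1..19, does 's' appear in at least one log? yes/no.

yes

after 1 — propose(0,'s'): n0:coor/t1/[-]
after 2 — deliver 0→1: n1:part/t1/[-]
after 3 — deliver 1→0: ·
after 4 — deliver 0→3: n3:part/t1/[-]
after 5 — deliver 3→0: ·
after 6 — deliver 0→2: n2:part/t1/[-]
after 7 — deliver 2→0: n0:coor/t1/[s]
after 8 — deliver 0→3: n3:part/t1/[s]
after 9 — timeout(0): n0:coor/t2/[s]
after 10 — deliver 0→2: n2:part/t1/[s]
after 11 — deliver 2→0: ·
after 12 — deliver 0→1: n1:part/t1/[s]
after 13 — deliver 1→0: ·
after 14 — deliver 1→2: ·
after 15 — deliver 2→3: ·
after 16 — propose(0,'p'): n0:coor/t3/[s]
after 17 — deliver 0→2: n2:part/t2/[s]
after 18 — deliver 2→0: ·
after 19 — crash(1): n1:✗part/t1/[s]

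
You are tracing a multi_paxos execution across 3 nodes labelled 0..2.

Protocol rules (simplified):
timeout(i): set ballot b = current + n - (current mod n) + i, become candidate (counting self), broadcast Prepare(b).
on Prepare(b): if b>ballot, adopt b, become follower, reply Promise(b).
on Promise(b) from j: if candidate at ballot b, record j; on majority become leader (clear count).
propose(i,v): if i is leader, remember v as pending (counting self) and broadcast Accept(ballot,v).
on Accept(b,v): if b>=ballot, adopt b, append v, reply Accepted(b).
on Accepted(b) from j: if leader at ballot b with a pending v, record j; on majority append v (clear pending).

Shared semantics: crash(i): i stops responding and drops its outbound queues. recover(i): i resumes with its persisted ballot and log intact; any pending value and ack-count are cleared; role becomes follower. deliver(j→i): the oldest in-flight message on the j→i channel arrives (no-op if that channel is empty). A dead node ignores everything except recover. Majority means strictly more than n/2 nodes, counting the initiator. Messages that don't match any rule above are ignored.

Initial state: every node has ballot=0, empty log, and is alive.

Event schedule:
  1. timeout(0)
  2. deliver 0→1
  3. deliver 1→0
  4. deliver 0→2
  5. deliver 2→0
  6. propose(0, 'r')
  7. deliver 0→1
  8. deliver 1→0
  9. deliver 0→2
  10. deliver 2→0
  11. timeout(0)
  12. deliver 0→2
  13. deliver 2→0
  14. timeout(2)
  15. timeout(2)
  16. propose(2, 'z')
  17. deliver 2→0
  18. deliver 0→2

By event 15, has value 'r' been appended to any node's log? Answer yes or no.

yes

e1 timeout(0): 0[cand,b=3,-]
e2 deliver 0→1: 1[foll,b=3,-]
e3 deliver 1→0: 0[lead,b=3,-]
e4 deliver 0→2: 2[foll,b=3,-]
e5 deliver 2→0: ·
e6 propose(0,'r'): ·
e7 deliver 0→1: 1[foll,b=3,r]
e8 deliver 1→0: 0[lead,b=3,r]
e9 deliver 0→2: 2[foll,b=3,r]
e10 deliver 2→0: ·
e11 timeout(0): 0[cand,b=6,r]
e12 deliver 0→2: 2[foll,b=6,r]
e13 deliver 2→0: 0[lead,b=6,r]
e14 timeout(2): 2[cand,b=11,r]
e15 timeout(2): 2[cand,b=14,r]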